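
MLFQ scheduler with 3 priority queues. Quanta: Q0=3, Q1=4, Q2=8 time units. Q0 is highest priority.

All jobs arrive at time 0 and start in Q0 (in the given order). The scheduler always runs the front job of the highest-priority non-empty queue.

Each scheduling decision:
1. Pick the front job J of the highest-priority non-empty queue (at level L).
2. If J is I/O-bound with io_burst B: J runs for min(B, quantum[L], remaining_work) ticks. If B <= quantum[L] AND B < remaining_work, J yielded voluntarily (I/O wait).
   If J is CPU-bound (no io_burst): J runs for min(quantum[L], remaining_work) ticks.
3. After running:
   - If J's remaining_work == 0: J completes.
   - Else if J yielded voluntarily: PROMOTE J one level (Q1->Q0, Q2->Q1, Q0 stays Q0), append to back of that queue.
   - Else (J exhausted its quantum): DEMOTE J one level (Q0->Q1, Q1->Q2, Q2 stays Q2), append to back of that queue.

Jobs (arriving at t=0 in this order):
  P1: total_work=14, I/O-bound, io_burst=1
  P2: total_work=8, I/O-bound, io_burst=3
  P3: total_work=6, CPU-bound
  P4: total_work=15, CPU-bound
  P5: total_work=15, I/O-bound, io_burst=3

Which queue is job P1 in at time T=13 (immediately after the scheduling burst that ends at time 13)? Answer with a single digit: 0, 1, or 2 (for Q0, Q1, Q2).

Answer: 0

Derivation:
t=0-1: P1@Q0 runs 1, rem=13, I/O yield, promote→Q0. Q0=[P2,P3,P4,P5,P1] Q1=[] Q2=[]
t=1-4: P2@Q0 runs 3, rem=5, I/O yield, promote→Q0. Q0=[P3,P4,P5,P1,P2] Q1=[] Q2=[]
t=4-7: P3@Q0 runs 3, rem=3, quantum used, demote→Q1. Q0=[P4,P5,P1,P2] Q1=[P3] Q2=[]
t=7-10: P4@Q0 runs 3, rem=12, quantum used, demote→Q1. Q0=[P5,P1,P2] Q1=[P3,P4] Q2=[]
t=10-13: P5@Q0 runs 3, rem=12, I/O yield, promote→Q0. Q0=[P1,P2,P5] Q1=[P3,P4] Q2=[]
t=13-14: P1@Q0 runs 1, rem=12, I/O yield, promote→Q0. Q0=[P2,P5,P1] Q1=[P3,P4] Q2=[]
t=14-17: P2@Q0 runs 3, rem=2, I/O yield, promote→Q0. Q0=[P5,P1,P2] Q1=[P3,P4] Q2=[]
t=17-20: P5@Q0 runs 3, rem=9, I/O yield, promote→Q0. Q0=[P1,P2,P5] Q1=[P3,P4] Q2=[]
t=20-21: P1@Q0 runs 1, rem=11, I/O yield, promote→Q0. Q0=[P2,P5,P1] Q1=[P3,P4] Q2=[]
t=21-23: P2@Q0 runs 2, rem=0, completes. Q0=[P5,P1] Q1=[P3,P4] Q2=[]
t=23-26: P5@Q0 runs 3, rem=6, I/O yield, promote→Q0. Q0=[P1,P5] Q1=[P3,P4] Q2=[]
t=26-27: P1@Q0 runs 1, rem=10, I/O yield, promote→Q0. Q0=[P5,P1] Q1=[P3,P4] Q2=[]
t=27-30: P5@Q0 runs 3, rem=3, I/O yield, promote→Q0. Q0=[P1,P5] Q1=[P3,P4] Q2=[]
t=30-31: P1@Q0 runs 1, rem=9, I/O yield, promote→Q0. Q0=[P5,P1] Q1=[P3,P4] Q2=[]
t=31-34: P5@Q0 runs 3, rem=0, completes. Q0=[P1] Q1=[P3,P4] Q2=[]
t=34-35: P1@Q0 runs 1, rem=8, I/O yield, promote→Q0. Q0=[P1] Q1=[P3,P4] Q2=[]
t=35-36: P1@Q0 runs 1, rem=7, I/O yield, promote→Q0. Q0=[P1] Q1=[P3,P4] Q2=[]
t=36-37: P1@Q0 runs 1, rem=6, I/O yield, promote→Q0. Q0=[P1] Q1=[P3,P4] Q2=[]
t=37-38: P1@Q0 runs 1, rem=5, I/O yield, promote→Q0. Q0=[P1] Q1=[P3,P4] Q2=[]
t=38-39: P1@Q0 runs 1, rem=4, I/O yield, promote→Q0. Q0=[P1] Q1=[P3,P4] Q2=[]
t=39-40: P1@Q0 runs 1, rem=3, I/O yield, promote→Q0. Q0=[P1] Q1=[P3,P4] Q2=[]
t=40-41: P1@Q0 runs 1, rem=2, I/O yield, promote→Q0. Q0=[P1] Q1=[P3,P4] Q2=[]
t=41-42: P1@Q0 runs 1, rem=1, I/O yield, promote→Q0. Q0=[P1] Q1=[P3,P4] Q2=[]
t=42-43: P1@Q0 runs 1, rem=0, completes. Q0=[] Q1=[P3,P4] Q2=[]
t=43-46: P3@Q1 runs 3, rem=0, completes. Q0=[] Q1=[P4] Q2=[]
t=46-50: P4@Q1 runs 4, rem=8, quantum used, demote→Q2. Q0=[] Q1=[] Q2=[P4]
t=50-58: P4@Q2 runs 8, rem=0, completes. Q0=[] Q1=[] Q2=[]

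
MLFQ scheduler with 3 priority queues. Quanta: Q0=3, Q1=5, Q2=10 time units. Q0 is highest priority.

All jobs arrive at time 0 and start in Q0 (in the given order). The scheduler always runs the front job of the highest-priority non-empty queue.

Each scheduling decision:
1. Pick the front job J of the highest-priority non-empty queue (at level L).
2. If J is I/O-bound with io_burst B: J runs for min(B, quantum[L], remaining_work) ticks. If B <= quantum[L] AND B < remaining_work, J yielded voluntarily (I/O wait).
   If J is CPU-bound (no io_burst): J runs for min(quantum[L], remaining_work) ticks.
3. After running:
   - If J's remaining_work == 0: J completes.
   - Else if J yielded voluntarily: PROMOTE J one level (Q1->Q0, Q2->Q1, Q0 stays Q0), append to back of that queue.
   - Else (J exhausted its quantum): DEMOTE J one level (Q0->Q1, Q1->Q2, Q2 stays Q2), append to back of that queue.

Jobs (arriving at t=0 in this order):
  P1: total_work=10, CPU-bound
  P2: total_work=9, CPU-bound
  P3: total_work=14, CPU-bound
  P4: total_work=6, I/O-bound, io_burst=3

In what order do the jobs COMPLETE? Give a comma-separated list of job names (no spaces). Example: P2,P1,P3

t=0-3: P1@Q0 runs 3, rem=7, quantum used, demote→Q1. Q0=[P2,P3,P4] Q1=[P1] Q2=[]
t=3-6: P2@Q0 runs 3, rem=6, quantum used, demote→Q1. Q0=[P3,P4] Q1=[P1,P2] Q2=[]
t=6-9: P3@Q0 runs 3, rem=11, quantum used, demote→Q1. Q0=[P4] Q1=[P1,P2,P3] Q2=[]
t=9-12: P4@Q0 runs 3, rem=3, I/O yield, promote→Q0. Q0=[P4] Q1=[P1,P2,P3] Q2=[]
t=12-15: P4@Q0 runs 3, rem=0, completes. Q0=[] Q1=[P1,P2,P3] Q2=[]
t=15-20: P1@Q1 runs 5, rem=2, quantum used, demote→Q2. Q0=[] Q1=[P2,P3] Q2=[P1]
t=20-25: P2@Q1 runs 5, rem=1, quantum used, demote→Q2. Q0=[] Q1=[P3] Q2=[P1,P2]
t=25-30: P3@Q1 runs 5, rem=6, quantum used, demote→Q2. Q0=[] Q1=[] Q2=[P1,P2,P3]
t=30-32: P1@Q2 runs 2, rem=0, completes. Q0=[] Q1=[] Q2=[P2,P3]
t=32-33: P2@Q2 runs 1, rem=0, completes. Q0=[] Q1=[] Q2=[P3]
t=33-39: P3@Q2 runs 6, rem=0, completes. Q0=[] Q1=[] Q2=[]

Answer: P4,P1,P2,P3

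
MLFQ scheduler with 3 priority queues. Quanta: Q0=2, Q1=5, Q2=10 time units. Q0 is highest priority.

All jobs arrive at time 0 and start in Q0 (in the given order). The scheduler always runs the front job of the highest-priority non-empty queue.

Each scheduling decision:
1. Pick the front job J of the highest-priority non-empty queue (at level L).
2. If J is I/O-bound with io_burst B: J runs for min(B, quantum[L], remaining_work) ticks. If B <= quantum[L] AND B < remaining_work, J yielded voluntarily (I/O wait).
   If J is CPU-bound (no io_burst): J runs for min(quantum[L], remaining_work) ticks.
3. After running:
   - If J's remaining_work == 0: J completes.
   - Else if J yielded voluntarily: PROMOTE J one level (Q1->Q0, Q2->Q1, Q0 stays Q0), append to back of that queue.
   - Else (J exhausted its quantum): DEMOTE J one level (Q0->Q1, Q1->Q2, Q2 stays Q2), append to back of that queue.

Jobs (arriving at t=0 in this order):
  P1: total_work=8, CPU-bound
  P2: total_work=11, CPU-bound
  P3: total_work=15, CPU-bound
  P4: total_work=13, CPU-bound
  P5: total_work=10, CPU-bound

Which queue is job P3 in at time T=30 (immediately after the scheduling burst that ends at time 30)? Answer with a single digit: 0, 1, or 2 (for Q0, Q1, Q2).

t=0-2: P1@Q0 runs 2, rem=6, quantum used, demote→Q1. Q0=[P2,P3,P4,P5] Q1=[P1] Q2=[]
t=2-4: P2@Q0 runs 2, rem=9, quantum used, demote→Q1. Q0=[P3,P4,P5] Q1=[P1,P2] Q2=[]
t=4-6: P3@Q0 runs 2, rem=13, quantum used, demote→Q1. Q0=[P4,P5] Q1=[P1,P2,P3] Q2=[]
t=6-8: P4@Q0 runs 2, rem=11, quantum used, demote→Q1. Q0=[P5] Q1=[P1,P2,P3,P4] Q2=[]
t=8-10: P5@Q0 runs 2, rem=8, quantum used, demote→Q1. Q0=[] Q1=[P1,P2,P3,P4,P5] Q2=[]
t=10-15: P1@Q1 runs 5, rem=1, quantum used, demote→Q2. Q0=[] Q1=[P2,P3,P4,P5] Q2=[P1]
t=15-20: P2@Q1 runs 5, rem=4, quantum used, demote→Q2. Q0=[] Q1=[P3,P4,P5] Q2=[P1,P2]
t=20-25: P3@Q1 runs 5, rem=8, quantum used, demote→Q2. Q0=[] Q1=[P4,P5] Q2=[P1,P2,P3]
t=25-30: P4@Q1 runs 5, rem=6, quantum used, demote→Q2. Q0=[] Q1=[P5] Q2=[P1,P2,P3,P4]
t=30-35: P5@Q1 runs 5, rem=3, quantum used, demote→Q2. Q0=[] Q1=[] Q2=[P1,P2,P3,P4,P5]
t=35-36: P1@Q2 runs 1, rem=0, completes. Q0=[] Q1=[] Q2=[P2,P3,P4,P5]
t=36-40: P2@Q2 runs 4, rem=0, completes. Q0=[] Q1=[] Q2=[P3,P4,P5]
t=40-48: P3@Q2 runs 8, rem=0, completes. Q0=[] Q1=[] Q2=[P4,P5]
t=48-54: P4@Q2 runs 6, rem=0, completes. Q0=[] Q1=[] Q2=[P5]
t=54-57: P5@Q2 runs 3, rem=0, completes. Q0=[] Q1=[] Q2=[]

Answer: 2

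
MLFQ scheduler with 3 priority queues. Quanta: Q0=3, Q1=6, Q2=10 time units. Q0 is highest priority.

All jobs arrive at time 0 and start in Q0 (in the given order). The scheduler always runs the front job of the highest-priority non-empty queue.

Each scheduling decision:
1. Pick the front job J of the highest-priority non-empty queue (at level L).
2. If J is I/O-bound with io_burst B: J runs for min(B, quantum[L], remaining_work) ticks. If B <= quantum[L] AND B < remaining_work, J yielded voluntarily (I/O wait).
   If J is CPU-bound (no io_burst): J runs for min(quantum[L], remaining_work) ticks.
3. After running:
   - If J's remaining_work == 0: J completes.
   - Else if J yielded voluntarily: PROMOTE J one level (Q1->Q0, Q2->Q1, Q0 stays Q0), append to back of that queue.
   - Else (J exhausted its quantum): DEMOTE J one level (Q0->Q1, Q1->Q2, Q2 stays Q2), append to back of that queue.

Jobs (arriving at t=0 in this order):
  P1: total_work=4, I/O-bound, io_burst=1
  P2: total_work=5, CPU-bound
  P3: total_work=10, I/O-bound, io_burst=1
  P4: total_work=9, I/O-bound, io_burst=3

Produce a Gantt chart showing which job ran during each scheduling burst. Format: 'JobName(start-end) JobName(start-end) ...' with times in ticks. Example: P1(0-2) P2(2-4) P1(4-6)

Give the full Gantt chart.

Answer: P1(0-1) P2(1-4) P3(4-5) P4(5-8) P1(8-9) P3(9-10) P4(10-13) P1(13-14) P3(14-15) P4(15-18) P1(18-19) P3(19-20) P3(20-21) P3(21-22) P3(22-23) P3(23-24) P3(24-25) P3(25-26) P2(26-28)

Derivation:
t=0-1: P1@Q0 runs 1, rem=3, I/O yield, promote→Q0. Q0=[P2,P3,P4,P1] Q1=[] Q2=[]
t=1-4: P2@Q0 runs 3, rem=2, quantum used, demote→Q1. Q0=[P3,P4,P1] Q1=[P2] Q2=[]
t=4-5: P3@Q0 runs 1, rem=9, I/O yield, promote→Q0. Q0=[P4,P1,P3] Q1=[P2] Q2=[]
t=5-8: P4@Q0 runs 3, rem=6, I/O yield, promote→Q0. Q0=[P1,P3,P4] Q1=[P2] Q2=[]
t=8-9: P1@Q0 runs 1, rem=2, I/O yield, promote→Q0. Q0=[P3,P4,P1] Q1=[P2] Q2=[]
t=9-10: P3@Q0 runs 1, rem=8, I/O yield, promote→Q0. Q0=[P4,P1,P3] Q1=[P2] Q2=[]
t=10-13: P4@Q0 runs 3, rem=3, I/O yield, promote→Q0. Q0=[P1,P3,P4] Q1=[P2] Q2=[]
t=13-14: P1@Q0 runs 1, rem=1, I/O yield, promote→Q0. Q0=[P3,P4,P1] Q1=[P2] Q2=[]
t=14-15: P3@Q0 runs 1, rem=7, I/O yield, promote→Q0. Q0=[P4,P1,P3] Q1=[P2] Q2=[]
t=15-18: P4@Q0 runs 3, rem=0, completes. Q0=[P1,P3] Q1=[P2] Q2=[]
t=18-19: P1@Q0 runs 1, rem=0, completes. Q0=[P3] Q1=[P2] Q2=[]
t=19-20: P3@Q0 runs 1, rem=6, I/O yield, promote→Q0. Q0=[P3] Q1=[P2] Q2=[]
t=20-21: P3@Q0 runs 1, rem=5, I/O yield, promote→Q0. Q0=[P3] Q1=[P2] Q2=[]
t=21-22: P3@Q0 runs 1, rem=4, I/O yield, promote→Q0. Q0=[P3] Q1=[P2] Q2=[]
t=22-23: P3@Q0 runs 1, rem=3, I/O yield, promote→Q0. Q0=[P3] Q1=[P2] Q2=[]
t=23-24: P3@Q0 runs 1, rem=2, I/O yield, promote→Q0. Q0=[P3] Q1=[P2] Q2=[]
t=24-25: P3@Q0 runs 1, rem=1, I/O yield, promote→Q0. Q0=[P3] Q1=[P2] Q2=[]
t=25-26: P3@Q0 runs 1, rem=0, completes. Q0=[] Q1=[P2] Q2=[]
t=26-28: P2@Q1 runs 2, rem=0, completes. Q0=[] Q1=[] Q2=[]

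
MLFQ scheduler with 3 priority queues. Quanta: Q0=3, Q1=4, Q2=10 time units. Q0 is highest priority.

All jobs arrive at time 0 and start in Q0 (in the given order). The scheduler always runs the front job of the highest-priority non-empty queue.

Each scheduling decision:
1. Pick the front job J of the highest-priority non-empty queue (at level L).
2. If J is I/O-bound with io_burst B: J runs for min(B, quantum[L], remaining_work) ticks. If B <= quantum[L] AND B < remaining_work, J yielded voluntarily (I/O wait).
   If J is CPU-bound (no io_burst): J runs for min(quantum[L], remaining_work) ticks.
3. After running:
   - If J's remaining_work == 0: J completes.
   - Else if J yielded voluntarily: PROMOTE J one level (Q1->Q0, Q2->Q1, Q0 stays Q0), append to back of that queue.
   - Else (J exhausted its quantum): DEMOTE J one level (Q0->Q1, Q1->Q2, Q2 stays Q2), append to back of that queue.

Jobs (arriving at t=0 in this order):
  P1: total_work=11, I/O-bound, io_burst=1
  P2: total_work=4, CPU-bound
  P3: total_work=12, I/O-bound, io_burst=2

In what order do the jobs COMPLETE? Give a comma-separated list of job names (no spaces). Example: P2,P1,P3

Answer: P3,P1,P2

Derivation:
t=0-1: P1@Q0 runs 1, rem=10, I/O yield, promote→Q0. Q0=[P2,P3,P1] Q1=[] Q2=[]
t=1-4: P2@Q0 runs 3, rem=1, quantum used, demote→Q1. Q0=[P3,P1] Q1=[P2] Q2=[]
t=4-6: P3@Q0 runs 2, rem=10, I/O yield, promote→Q0. Q0=[P1,P3] Q1=[P2] Q2=[]
t=6-7: P1@Q0 runs 1, rem=9, I/O yield, promote→Q0. Q0=[P3,P1] Q1=[P2] Q2=[]
t=7-9: P3@Q0 runs 2, rem=8, I/O yield, promote→Q0. Q0=[P1,P3] Q1=[P2] Q2=[]
t=9-10: P1@Q0 runs 1, rem=8, I/O yield, promote→Q0. Q0=[P3,P1] Q1=[P2] Q2=[]
t=10-12: P3@Q0 runs 2, rem=6, I/O yield, promote→Q0. Q0=[P1,P3] Q1=[P2] Q2=[]
t=12-13: P1@Q0 runs 1, rem=7, I/O yield, promote→Q0. Q0=[P3,P1] Q1=[P2] Q2=[]
t=13-15: P3@Q0 runs 2, rem=4, I/O yield, promote→Q0. Q0=[P1,P3] Q1=[P2] Q2=[]
t=15-16: P1@Q0 runs 1, rem=6, I/O yield, promote→Q0. Q0=[P3,P1] Q1=[P2] Q2=[]
t=16-18: P3@Q0 runs 2, rem=2, I/O yield, promote→Q0. Q0=[P1,P3] Q1=[P2] Q2=[]
t=18-19: P1@Q0 runs 1, rem=5, I/O yield, promote→Q0. Q0=[P3,P1] Q1=[P2] Q2=[]
t=19-21: P3@Q0 runs 2, rem=0, completes. Q0=[P1] Q1=[P2] Q2=[]
t=21-22: P1@Q0 runs 1, rem=4, I/O yield, promote→Q0. Q0=[P1] Q1=[P2] Q2=[]
t=22-23: P1@Q0 runs 1, rem=3, I/O yield, promote→Q0. Q0=[P1] Q1=[P2] Q2=[]
t=23-24: P1@Q0 runs 1, rem=2, I/O yield, promote→Q0. Q0=[P1] Q1=[P2] Q2=[]
t=24-25: P1@Q0 runs 1, rem=1, I/O yield, promote→Q0. Q0=[P1] Q1=[P2] Q2=[]
t=25-26: P1@Q0 runs 1, rem=0, completes. Q0=[] Q1=[P2] Q2=[]
t=26-27: P2@Q1 runs 1, rem=0, completes. Q0=[] Q1=[] Q2=[]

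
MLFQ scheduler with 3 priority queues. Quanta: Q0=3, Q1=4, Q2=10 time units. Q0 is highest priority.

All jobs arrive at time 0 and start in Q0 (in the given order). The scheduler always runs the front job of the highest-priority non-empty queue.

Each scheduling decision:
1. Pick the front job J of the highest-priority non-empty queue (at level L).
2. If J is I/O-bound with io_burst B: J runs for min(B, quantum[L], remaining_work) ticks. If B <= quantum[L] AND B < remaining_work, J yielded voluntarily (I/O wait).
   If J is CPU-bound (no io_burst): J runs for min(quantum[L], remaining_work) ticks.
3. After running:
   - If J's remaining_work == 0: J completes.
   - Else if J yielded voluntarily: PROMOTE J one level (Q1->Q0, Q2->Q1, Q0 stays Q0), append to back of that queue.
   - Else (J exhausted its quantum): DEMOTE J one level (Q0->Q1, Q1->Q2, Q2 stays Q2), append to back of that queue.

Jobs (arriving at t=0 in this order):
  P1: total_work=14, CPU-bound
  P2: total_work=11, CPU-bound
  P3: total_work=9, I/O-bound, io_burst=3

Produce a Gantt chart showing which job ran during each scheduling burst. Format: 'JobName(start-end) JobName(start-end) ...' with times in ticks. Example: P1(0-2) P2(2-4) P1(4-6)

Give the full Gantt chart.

t=0-3: P1@Q0 runs 3, rem=11, quantum used, demote→Q1. Q0=[P2,P3] Q1=[P1] Q2=[]
t=3-6: P2@Q0 runs 3, rem=8, quantum used, demote→Q1. Q0=[P3] Q1=[P1,P2] Q2=[]
t=6-9: P3@Q0 runs 3, rem=6, I/O yield, promote→Q0. Q0=[P3] Q1=[P1,P2] Q2=[]
t=9-12: P3@Q0 runs 3, rem=3, I/O yield, promote→Q0. Q0=[P3] Q1=[P1,P2] Q2=[]
t=12-15: P3@Q0 runs 3, rem=0, completes. Q0=[] Q1=[P1,P2] Q2=[]
t=15-19: P1@Q1 runs 4, rem=7, quantum used, demote→Q2. Q0=[] Q1=[P2] Q2=[P1]
t=19-23: P2@Q1 runs 4, rem=4, quantum used, demote→Q2. Q0=[] Q1=[] Q2=[P1,P2]
t=23-30: P1@Q2 runs 7, rem=0, completes. Q0=[] Q1=[] Q2=[P2]
t=30-34: P2@Q2 runs 4, rem=0, completes. Q0=[] Q1=[] Q2=[]

Answer: P1(0-3) P2(3-6) P3(6-9) P3(9-12) P3(12-15) P1(15-19) P2(19-23) P1(23-30) P2(30-34)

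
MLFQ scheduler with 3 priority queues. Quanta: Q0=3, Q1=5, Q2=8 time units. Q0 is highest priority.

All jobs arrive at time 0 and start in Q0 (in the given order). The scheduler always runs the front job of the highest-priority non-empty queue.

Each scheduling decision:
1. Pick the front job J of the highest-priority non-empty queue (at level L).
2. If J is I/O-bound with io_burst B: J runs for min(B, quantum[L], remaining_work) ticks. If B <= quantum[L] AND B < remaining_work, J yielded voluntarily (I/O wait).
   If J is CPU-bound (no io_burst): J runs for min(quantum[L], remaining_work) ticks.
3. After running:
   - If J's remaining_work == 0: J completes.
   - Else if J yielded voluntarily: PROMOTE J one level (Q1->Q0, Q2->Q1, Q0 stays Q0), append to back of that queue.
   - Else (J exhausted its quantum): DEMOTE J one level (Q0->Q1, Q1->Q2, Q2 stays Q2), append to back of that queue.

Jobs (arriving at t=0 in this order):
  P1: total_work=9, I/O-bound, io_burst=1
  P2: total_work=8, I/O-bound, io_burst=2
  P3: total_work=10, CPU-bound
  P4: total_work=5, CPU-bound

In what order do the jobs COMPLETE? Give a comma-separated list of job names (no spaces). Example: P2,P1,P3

t=0-1: P1@Q0 runs 1, rem=8, I/O yield, promote→Q0. Q0=[P2,P3,P4,P1] Q1=[] Q2=[]
t=1-3: P2@Q0 runs 2, rem=6, I/O yield, promote→Q0. Q0=[P3,P4,P1,P2] Q1=[] Q2=[]
t=3-6: P3@Q0 runs 3, rem=7, quantum used, demote→Q1. Q0=[P4,P1,P2] Q1=[P3] Q2=[]
t=6-9: P4@Q0 runs 3, rem=2, quantum used, demote→Q1. Q0=[P1,P2] Q1=[P3,P4] Q2=[]
t=9-10: P1@Q0 runs 1, rem=7, I/O yield, promote→Q0. Q0=[P2,P1] Q1=[P3,P4] Q2=[]
t=10-12: P2@Q0 runs 2, rem=4, I/O yield, promote→Q0. Q0=[P1,P2] Q1=[P3,P4] Q2=[]
t=12-13: P1@Q0 runs 1, rem=6, I/O yield, promote→Q0. Q0=[P2,P1] Q1=[P3,P4] Q2=[]
t=13-15: P2@Q0 runs 2, rem=2, I/O yield, promote→Q0. Q0=[P1,P2] Q1=[P3,P4] Q2=[]
t=15-16: P1@Q0 runs 1, rem=5, I/O yield, promote→Q0. Q0=[P2,P1] Q1=[P3,P4] Q2=[]
t=16-18: P2@Q0 runs 2, rem=0, completes. Q0=[P1] Q1=[P3,P4] Q2=[]
t=18-19: P1@Q0 runs 1, rem=4, I/O yield, promote→Q0. Q0=[P1] Q1=[P3,P4] Q2=[]
t=19-20: P1@Q0 runs 1, rem=3, I/O yield, promote→Q0. Q0=[P1] Q1=[P3,P4] Q2=[]
t=20-21: P1@Q0 runs 1, rem=2, I/O yield, promote→Q0. Q0=[P1] Q1=[P3,P4] Q2=[]
t=21-22: P1@Q0 runs 1, rem=1, I/O yield, promote→Q0. Q0=[P1] Q1=[P3,P4] Q2=[]
t=22-23: P1@Q0 runs 1, rem=0, completes. Q0=[] Q1=[P3,P4] Q2=[]
t=23-28: P3@Q1 runs 5, rem=2, quantum used, demote→Q2. Q0=[] Q1=[P4] Q2=[P3]
t=28-30: P4@Q1 runs 2, rem=0, completes. Q0=[] Q1=[] Q2=[P3]
t=30-32: P3@Q2 runs 2, rem=0, completes. Q0=[] Q1=[] Q2=[]

Answer: P2,P1,P4,P3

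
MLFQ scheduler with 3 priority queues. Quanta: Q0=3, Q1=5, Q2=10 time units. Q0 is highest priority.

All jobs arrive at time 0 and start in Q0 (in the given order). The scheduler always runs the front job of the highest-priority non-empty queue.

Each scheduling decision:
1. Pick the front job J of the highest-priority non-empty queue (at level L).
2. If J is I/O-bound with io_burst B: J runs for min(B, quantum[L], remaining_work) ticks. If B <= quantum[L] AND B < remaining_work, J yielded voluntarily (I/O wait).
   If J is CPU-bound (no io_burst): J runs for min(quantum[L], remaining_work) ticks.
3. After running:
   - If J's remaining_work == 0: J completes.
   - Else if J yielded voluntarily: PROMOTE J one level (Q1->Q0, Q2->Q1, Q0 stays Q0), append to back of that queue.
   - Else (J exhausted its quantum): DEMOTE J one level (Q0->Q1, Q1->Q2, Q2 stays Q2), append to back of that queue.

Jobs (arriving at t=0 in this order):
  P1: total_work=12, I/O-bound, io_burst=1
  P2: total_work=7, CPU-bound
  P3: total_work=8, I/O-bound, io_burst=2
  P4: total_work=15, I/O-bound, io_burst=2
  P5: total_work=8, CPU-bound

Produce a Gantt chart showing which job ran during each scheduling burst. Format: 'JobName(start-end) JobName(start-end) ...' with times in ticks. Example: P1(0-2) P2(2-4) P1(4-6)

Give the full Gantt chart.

Answer: P1(0-1) P2(1-4) P3(4-6) P4(6-8) P5(8-11) P1(11-12) P3(12-14) P4(14-16) P1(16-17) P3(17-19) P4(19-21) P1(21-22) P3(22-24) P4(24-26) P1(26-27) P4(27-29) P1(29-30) P4(30-32) P1(32-33) P4(33-35) P1(35-36) P4(36-37) P1(37-38) P1(38-39) P1(39-40) P1(40-41) P2(41-45) P5(45-50)

Derivation:
t=0-1: P1@Q0 runs 1, rem=11, I/O yield, promote→Q0. Q0=[P2,P3,P4,P5,P1] Q1=[] Q2=[]
t=1-4: P2@Q0 runs 3, rem=4, quantum used, demote→Q1. Q0=[P3,P4,P5,P1] Q1=[P2] Q2=[]
t=4-6: P3@Q0 runs 2, rem=6, I/O yield, promote→Q0. Q0=[P4,P5,P1,P3] Q1=[P2] Q2=[]
t=6-8: P4@Q0 runs 2, rem=13, I/O yield, promote→Q0. Q0=[P5,P1,P3,P4] Q1=[P2] Q2=[]
t=8-11: P5@Q0 runs 3, rem=5, quantum used, demote→Q1. Q0=[P1,P3,P4] Q1=[P2,P5] Q2=[]
t=11-12: P1@Q0 runs 1, rem=10, I/O yield, promote→Q0. Q0=[P3,P4,P1] Q1=[P2,P5] Q2=[]
t=12-14: P3@Q0 runs 2, rem=4, I/O yield, promote→Q0. Q0=[P4,P1,P3] Q1=[P2,P5] Q2=[]
t=14-16: P4@Q0 runs 2, rem=11, I/O yield, promote→Q0. Q0=[P1,P3,P4] Q1=[P2,P5] Q2=[]
t=16-17: P1@Q0 runs 1, rem=9, I/O yield, promote→Q0. Q0=[P3,P4,P1] Q1=[P2,P5] Q2=[]
t=17-19: P3@Q0 runs 2, rem=2, I/O yield, promote→Q0. Q0=[P4,P1,P3] Q1=[P2,P5] Q2=[]
t=19-21: P4@Q0 runs 2, rem=9, I/O yield, promote→Q0. Q0=[P1,P3,P4] Q1=[P2,P5] Q2=[]
t=21-22: P1@Q0 runs 1, rem=8, I/O yield, promote→Q0. Q0=[P3,P4,P1] Q1=[P2,P5] Q2=[]
t=22-24: P3@Q0 runs 2, rem=0, completes. Q0=[P4,P1] Q1=[P2,P5] Q2=[]
t=24-26: P4@Q0 runs 2, rem=7, I/O yield, promote→Q0. Q0=[P1,P4] Q1=[P2,P5] Q2=[]
t=26-27: P1@Q0 runs 1, rem=7, I/O yield, promote→Q0. Q0=[P4,P1] Q1=[P2,P5] Q2=[]
t=27-29: P4@Q0 runs 2, rem=5, I/O yield, promote→Q0. Q0=[P1,P4] Q1=[P2,P5] Q2=[]
t=29-30: P1@Q0 runs 1, rem=6, I/O yield, promote→Q0. Q0=[P4,P1] Q1=[P2,P5] Q2=[]
t=30-32: P4@Q0 runs 2, rem=3, I/O yield, promote→Q0. Q0=[P1,P4] Q1=[P2,P5] Q2=[]
t=32-33: P1@Q0 runs 1, rem=5, I/O yield, promote→Q0. Q0=[P4,P1] Q1=[P2,P5] Q2=[]
t=33-35: P4@Q0 runs 2, rem=1, I/O yield, promote→Q0. Q0=[P1,P4] Q1=[P2,P5] Q2=[]
t=35-36: P1@Q0 runs 1, rem=4, I/O yield, promote→Q0. Q0=[P4,P1] Q1=[P2,P5] Q2=[]
t=36-37: P4@Q0 runs 1, rem=0, completes. Q0=[P1] Q1=[P2,P5] Q2=[]
t=37-38: P1@Q0 runs 1, rem=3, I/O yield, promote→Q0. Q0=[P1] Q1=[P2,P5] Q2=[]
t=38-39: P1@Q0 runs 1, rem=2, I/O yield, promote→Q0. Q0=[P1] Q1=[P2,P5] Q2=[]
t=39-40: P1@Q0 runs 1, rem=1, I/O yield, promote→Q0. Q0=[P1] Q1=[P2,P5] Q2=[]
t=40-41: P1@Q0 runs 1, rem=0, completes. Q0=[] Q1=[P2,P5] Q2=[]
t=41-45: P2@Q1 runs 4, rem=0, completes. Q0=[] Q1=[P5] Q2=[]
t=45-50: P5@Q1 runs 5, rem=0, completes. Q0=[] Q1=[] Q2=[]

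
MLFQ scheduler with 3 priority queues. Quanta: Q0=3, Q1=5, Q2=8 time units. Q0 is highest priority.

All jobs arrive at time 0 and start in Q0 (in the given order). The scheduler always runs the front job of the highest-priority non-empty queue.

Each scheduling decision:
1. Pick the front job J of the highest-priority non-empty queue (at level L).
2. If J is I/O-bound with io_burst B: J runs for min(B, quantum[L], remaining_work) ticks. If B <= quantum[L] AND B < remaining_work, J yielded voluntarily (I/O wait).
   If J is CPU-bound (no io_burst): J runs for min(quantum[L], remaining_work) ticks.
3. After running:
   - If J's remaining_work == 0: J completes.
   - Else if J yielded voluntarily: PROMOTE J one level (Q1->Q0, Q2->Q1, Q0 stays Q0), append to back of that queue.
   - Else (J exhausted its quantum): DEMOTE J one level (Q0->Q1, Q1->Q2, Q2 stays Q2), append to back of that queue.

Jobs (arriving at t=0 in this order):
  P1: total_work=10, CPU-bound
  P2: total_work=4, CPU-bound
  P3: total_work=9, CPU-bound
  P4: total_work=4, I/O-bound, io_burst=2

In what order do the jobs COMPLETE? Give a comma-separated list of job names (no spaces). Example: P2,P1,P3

t=0-3: P1@Q0 runs 3, rem=7, quantum used, demote→Q1. Q0=[P2,P3,P4] Q1=[P1] Q2=[]
t=3-6: P2@Q0 runs 3, rem=1, quantum used, demote→Q1. Q0=[P3,P4] Q1=[P1,P2] Q2=[]
t=6-9: P3@Q0 runs 3, rem=6, quantum used, demote→Q1. Q0=[P4] Q1=[P1,P2,P3] Q2=[]
t=9-11: P4@Q0 runs 2, rem=2, I/O yield, promote→Q0. Q0=[P4] Q1=[P1,P2,P3] Q2=[]
t=11-13: P4@Q0 runs 2, rem=0, completes. Q0=[] Q1=[P1,P2,P3] Q2=[]
t=13-18: P1@Q1 runs 5, rem=2, quantum used, demote→Q2. Q0=[] Q1=[P2,P3] Q2=[P1]
t=18-19: P2@Q1 runs 1, rem=0, completes. Q0=[] Q1=[P3] Q2=[P1]
t=19-24: P3@Q1 runs 5, rem=1, quantum used, demote→Q2. Q0=[] Q1=[] Q2=[P1,P3]
t=24-26: P1@Q2 runs 2, rem=0, completes. Q0=[] Q1=[] Q2=[P3]
t=26-27: P3@Q2 runs 1, rem=0, completes. Q0=[] Q1=[] Q2=[]

Answer: P4,P2,P1,P3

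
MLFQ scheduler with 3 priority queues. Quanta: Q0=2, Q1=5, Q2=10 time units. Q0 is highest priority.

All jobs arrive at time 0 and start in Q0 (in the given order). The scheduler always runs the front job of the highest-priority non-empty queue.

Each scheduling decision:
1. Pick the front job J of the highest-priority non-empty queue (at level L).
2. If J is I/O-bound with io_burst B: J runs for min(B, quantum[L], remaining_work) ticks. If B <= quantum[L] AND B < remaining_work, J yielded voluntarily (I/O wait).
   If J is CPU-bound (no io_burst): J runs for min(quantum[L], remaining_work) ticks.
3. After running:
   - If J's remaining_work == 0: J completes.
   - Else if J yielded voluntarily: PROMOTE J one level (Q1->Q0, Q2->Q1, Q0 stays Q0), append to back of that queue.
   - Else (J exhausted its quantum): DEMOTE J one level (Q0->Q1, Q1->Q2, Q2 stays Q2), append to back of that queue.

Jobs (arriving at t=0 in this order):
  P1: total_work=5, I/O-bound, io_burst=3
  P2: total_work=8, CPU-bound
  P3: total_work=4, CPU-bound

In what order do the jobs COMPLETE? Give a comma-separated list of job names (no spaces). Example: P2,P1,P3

Answer: P1,P3,P2

Derivation:
t=0-2: P1@Q0 runs 2, rem=3, quantum used, demote→Q1. Q0=[P2,P3] Q1=[P1] Q2=[]
t=2-4: P2@Q0 runs 2, rem=6, quantum used, demote→Q1. Q0=[P3] Q1=[P1,P2] Q2=[]
t=4-6: P3@Q0 runs 2, rem=2, quantum used, demote→Q1. Q0=[] Q1=[P1,P2,P3] Q2=[]
t=6-9: P1@Q1 runs 3, rem=0, completes. Q0=[] Q1=[P2,P3] Q2=[]
t=9-14: P2@Q1 runs 5, rem=1, quantum used, demote→Q2. Q0=[] Q1=[P3] Q2=[P2]
t=14-16: P3@Q1 runs 2, rem=0, completes. Q0=[] Q1=[] Q2=[P2]
t=16-17: P2@Q2 runs 1, rem=0, completes. Q0=[] Q1=[] Q2=[]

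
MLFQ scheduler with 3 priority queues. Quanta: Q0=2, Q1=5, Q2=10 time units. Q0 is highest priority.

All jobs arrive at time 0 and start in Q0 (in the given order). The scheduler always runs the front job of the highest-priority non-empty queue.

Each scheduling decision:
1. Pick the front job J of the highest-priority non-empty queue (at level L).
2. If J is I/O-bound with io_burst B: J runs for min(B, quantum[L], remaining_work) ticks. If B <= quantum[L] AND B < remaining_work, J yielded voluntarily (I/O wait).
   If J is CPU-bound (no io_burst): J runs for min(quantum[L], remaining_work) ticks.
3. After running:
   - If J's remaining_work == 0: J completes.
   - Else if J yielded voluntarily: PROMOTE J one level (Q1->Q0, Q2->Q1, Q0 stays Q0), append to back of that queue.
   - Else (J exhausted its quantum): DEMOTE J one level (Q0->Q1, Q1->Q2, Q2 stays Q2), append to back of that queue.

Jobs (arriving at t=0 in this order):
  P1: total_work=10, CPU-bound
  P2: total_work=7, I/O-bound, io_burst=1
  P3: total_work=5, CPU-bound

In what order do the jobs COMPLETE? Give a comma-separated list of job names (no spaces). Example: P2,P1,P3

t=0-2: P1@Q0 runs 2, rem=8, quantum used, demote→Q1. Q0=[P2,P3] Q1=[P1] Q2=[]
t=2-3: P2@Q0 runs 1, rem=6, I/O yield, promote→Q0. Q0=[P3,P2] Q1=[P1] Q2=[]
t=3-5: P3@Q0 runs 2, rem=3, quantum used, demote→Q1. Q0=[P2] Q1=[P1,P3] Q2=[]
t=5-6: P2@Q0 runs 1, rem=5, I/O yield, promote→Q0. Q0=[P2] Q1=[P1,P3] Q2=[]
t=6-7: P2@Q0 runs 1, rem=4, I/O yield, promote→Q0. Q0=[P2] Q1=[P1,P3] Q2=[]
t=7-8: P2@Q0 runs 1, rem=3, I/O yield, promote→Q0. Q0=[P2] Q1=[P1,P3] Q2=[]
t=8-9: P2@Q0 runs 1, rem=2, I/O yield, promote→Q0. Q0=[P2] Q1=[P1,P3] Q2=[]
t=9-10: P2@Q0 runs 1, rem=1, I/O yield, promote→Q0. Q0=[P2] Q1=[P1,P3] Q2=[]
t=10-11: P2@Q0 runs 1, rem=0, completes. Q0=[] Q1=[P1,P3] Q2=[]
t=11-16: P1@Q1 runs 5, rem=3, quantum used, demote→Q2. Q0=[] Q1=[P3] Q2=[P1]
t=16-19: P3@Q1 runs 3, rem=0, completes. Q0=[] Q1=[] Q2=[P1]
t=19-22: P1@Q2 runs 3, rem=0, completes. Q0=[] Q1=[] Q2=[]

Answer: P2,P3,P1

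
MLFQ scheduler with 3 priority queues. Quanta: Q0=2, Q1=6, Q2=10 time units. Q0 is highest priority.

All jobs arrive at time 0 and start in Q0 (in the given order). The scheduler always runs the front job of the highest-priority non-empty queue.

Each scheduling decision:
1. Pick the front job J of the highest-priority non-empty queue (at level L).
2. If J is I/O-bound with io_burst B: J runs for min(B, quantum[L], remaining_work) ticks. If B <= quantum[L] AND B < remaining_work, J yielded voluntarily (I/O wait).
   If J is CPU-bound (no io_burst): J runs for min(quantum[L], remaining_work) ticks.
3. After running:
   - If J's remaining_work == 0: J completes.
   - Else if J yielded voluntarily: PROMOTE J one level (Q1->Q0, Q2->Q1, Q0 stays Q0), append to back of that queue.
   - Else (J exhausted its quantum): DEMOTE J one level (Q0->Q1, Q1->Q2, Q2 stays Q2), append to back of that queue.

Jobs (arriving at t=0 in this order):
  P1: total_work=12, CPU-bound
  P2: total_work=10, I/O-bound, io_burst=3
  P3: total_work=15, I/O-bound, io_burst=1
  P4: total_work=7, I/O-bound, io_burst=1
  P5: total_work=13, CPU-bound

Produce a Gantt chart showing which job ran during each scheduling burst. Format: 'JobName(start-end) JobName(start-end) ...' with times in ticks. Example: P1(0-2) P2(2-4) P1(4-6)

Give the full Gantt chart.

t=0-2: P1@Q0 runs 2, rem=10, quantum used, demote→Q1. Q0=[P2,P3,P4,P5] Q1=[P1] Q2=[]
t=2-4: P2@Q0 runs 2, rem=8, quantum used, demote→Q1. Q0=[P3,P4,P5] Q1=[P1,P2] Q2=[]
t=4-5: P3@Q0 runs 1, rem=14, I/O yield, promote→Q0. Q0=[P4,P5,P3] Q1=[P1,P2] Q2=[]
t=5-6: P4@Q0 runs 1, rem=6, I/O yield, promote→Q0. Q0=[P5,P3,P4] Q1=[P1,P2] Q2=[]
t=6-8: P5@Q0 runs 2, rem=11, quantum used, demote→Q1. Q0=[P3,P4] Q1=[P1,P2,P5] Q2=[]
t=8-9: P3@Q0 runs 1, rem=13, I/O yield, promote→Q0. Q0=[P4,P3] Q1=[P1,P2,P5] Q2=[]
t=9-10: P4@Q0 runs 1, rem=5, I/O yield, promote→Q0. Q0=[P3,P4] Q1=[P1,P2,P5] Q2=[]
t=10-11: P3@Q0 runs 1, rem=12, I/O yield, promote→Q0. Q0=[P4,P3] Q1=[P1,P2,P5] Q2=[]
t=11-12: P4@Q0 runs 1, rem=4, I/O yield, promote→Q0. Q0=[P3,P4] Q1=[P1,P2,P5] Q2=[]
t=12-13: P3@Q0 runs 1, rem=11, I/O yield, promote→Q0. Q0=[P4,P3] Q1=[P1,P2,P5] Q2=[]
t=13-14: P4@Q0 runs 1, rem=3, I/O yield, promote→Q0. Q0=[P3,P4] Q1=[P1,P2,P5] Q2=[]
t=14-15: P3@Q0 runs 1, rem=10, I/O yield, promote→Q0. Q0=[P4,P3] Q1=[P1,P2,P5] Q2=[]
t=15-16: P4@Q0 runs 1, rem=2, I/O yield, promote→Q0. Q0=[P3,P4] Q1=[P1,P2,P5] Q2=[]
t=16-17: P3@Q0 runs 1, rem=9, I/O yield, promote→Q0. Q0=[P4,P3] Q1=[P1,P2,P5] Q2=[]
t=17-18: P4@Q0 runs 1, rem=1, I/O yield, promote→Q0. Q0=[P3,P4] Q1=[P1,P2,P5] Q2=[]
t=18-19: P3@Q0 runs 1, rem=8, I/O yield, promote→Q0. Q0=[P4,P3] Q1=[P1,P2,P5] Q2=[]
t=19-20: P4@Q0 runs 1, rem=0, completes. Q0=[P3] Q1=[P1,P2,P5] Q2=[]
t=20-21: P3@Q0 runs 1, rem=7, I/O yield, promote→Q0. Q0=[P3] Q1=[P1,P2,P5] Q2=[]
t=21-22: P3@Q0 runs 1, rem=6, I/O yield, promote→Q0. Q0=[P3] Q1=[P1,P2,P5] Q2=[]
t=22-23: P3@Q0 runs 1, rem=5, I/O yield, promote→Q0. Q0=[P3] Q1=[P1,P2,P5] Q2=[]
t=23-24: P3@Q0 runs 1, rem=4, I/O yield, promote→Q0. Q0=[P3] Q1=[P1,P2,P5] Q2=[]
t=24-25: P3@Q0 runs 1, rem=3, I/O yield, promote→Q0. Q0=[P3] Q1=[P1,P2,P5] Q2=[]
t=25-26: P3@Q0 runs 1, rem=2, I/O yield, promote→Q0. Q0=[P3] Q1=[P1,P2,P5] Q2=[]
t=26-27: P3@Q0 runs 1, rem=1, I/O yield, promote→Q0. Q0=[P3] Q1=[P1,P2,P5] Q2=[]
t=27-28: P3@Q0 runs 1, rem=0, completes. Q0=[] Q1=[P1,P2,P5] Q2=[]
t=28-34: P1@Q1 runs 6, rem=4, quantum used, demote→Q2. Q0=[] Q1=[P2,P5] Q2=[P1]
t=34-37: P2@Q1 runs 3, rem=5, I/O yield, promote→Q0. Q0=[P2] Q1=[P5] Q2=[P1]
t=37-39: P2@Q0 runs 2, rem=3, quantum used, demote→Q1. Q0=[] Q1=[P5,P2] Q2=[P1]
t=39-45: P5@Q1 runs 6, rem=5, quantum used, demote→Q2. Q0=[] Q1=[P2] Q2=[P1,P5]
t=45-48: P2@Q1 runs 3, rem=0, completes. Q0=[] Q1=[] Q2=[P1,P5]
t=48-52: P1@Q2 runs 4, rem=0, completes. Q0=[] Q1=[] Q2=[P5]
t=52-57: P5@Q2 runs 5, rem=0, completes. Q0=[] Q1=[] Q2=[]

Answer: P1(0-2) P2(2-4) P3(4-5) P4(5-6) P5(6-8) P3(8-9) P4(9-10) P3(10-11) P4(11-12) P3(12-13) P4(13-14) P3(14-15) P4(15-16) P3(16-17) P4(17-18) P3(18-19) P4(19-20) P3(20-21) P3(21-22) P3(22-23) P3(23-24) P3(24-25) P3(25-26) P3(26-27) P3(27-28) P1(28-34) P2(34-37) P2(37-39) P5(39-45) P2(45-48) P1(48-52) P5(52-57)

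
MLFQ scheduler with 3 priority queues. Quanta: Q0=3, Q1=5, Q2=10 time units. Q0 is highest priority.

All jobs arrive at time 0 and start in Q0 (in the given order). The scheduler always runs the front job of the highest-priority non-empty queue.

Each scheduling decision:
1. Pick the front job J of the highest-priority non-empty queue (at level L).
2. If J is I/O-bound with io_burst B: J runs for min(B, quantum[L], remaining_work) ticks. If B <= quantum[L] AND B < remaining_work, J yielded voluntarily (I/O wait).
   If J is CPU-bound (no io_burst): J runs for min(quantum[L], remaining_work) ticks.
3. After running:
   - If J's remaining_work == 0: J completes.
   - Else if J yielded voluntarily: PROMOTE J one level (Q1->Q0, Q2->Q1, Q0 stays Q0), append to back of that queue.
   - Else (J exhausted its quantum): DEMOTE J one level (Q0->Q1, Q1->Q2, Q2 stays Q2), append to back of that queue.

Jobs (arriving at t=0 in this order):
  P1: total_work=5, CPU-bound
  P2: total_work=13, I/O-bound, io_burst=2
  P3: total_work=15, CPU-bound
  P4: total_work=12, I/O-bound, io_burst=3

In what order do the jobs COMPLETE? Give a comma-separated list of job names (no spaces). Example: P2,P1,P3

t=0-3: P1@Q0 runs 3, rem=2, quantum used, demote→Q1. Q0=[P2,P3,P4] Q1=[P1] Q2=[]
t=3-5: P2@Q0 runs 2, rem=11, I/O yield, promote→Q0. Q0=[P3,P4,P2] Q1=[P1] Q2=[]
t=5-8: P3@Q0 runs 3, rem=12, quantum used, demote→Q1. Q0=[P4,P2] Q1=[P1,P3] Q2=[]
t=8-11: P4@Q0 runs 3, rem=9, I/O yield, promote→Q0. Q0=[P2,P4] Q1=[P1,P3] Q2=[]
t=11-13: P2@Q0 runs 2, rem=9, I/O yield, promote→Q0. Q0=[P4,P2] Q1=[P1,P3] Q2=[]
t=13-16: P4@Q0 runs 3, rem=6, I/O yield, promote→Q0. Q0=[P2,P4] Q1=[P1,P3] Q2=[]
t=16-18: P2@Q0 runs 2, rem=7, I/O yield, promote→Q0. Q0=[P4,P2] Q1=[P1,P3] Q2=[]
t=18-21: P4@Q0 runs 3, rem=3, I/O yield, promote→Q0. Q0=[P2,P4] Q1=[P1,P3] Q2=[]
t=21-23: P2@Q0 runs 2, rem=5, I/O yield, promote→Q0. Q0=[P4,P2] Q1=[P1,P3] Q2=[]
t=23-26: P4@Q0 runs 3, rem=0, completes. Q0=[P2] Q1=[P1,P3] Q2=[]
t=26-28: P2@Q0 runs 2, rem=3, I/O yield, promote→Q0. Q0=[P2] Q1=[P1,P3] Q2=[]
t=28-30: P2@Q0 runs 2, rem=1, I/O yield, promote→Q0. Q0=[P2] Q1=[P1,P3] Q2=[]
t=30-31: P2@Q0 runs 1, rem=0, completes. Q0=[] Q1=[P1,P3] Q2=[]
t=31-33: P1@Q1 runs 2, rem=0, completes. Q0=[] Q1=[P3] Q2=[]
t=33-38: P3@Q1 runs 5, rem=7, quantum used, demote→Q2. Q0=[] Q1=[] Q2=[P3]
t=38-45: P3@Q2 runs 7, rem=0, completes. Q0=[] Q1=[] Q2=[]

Answer: P4,P2,P1,P3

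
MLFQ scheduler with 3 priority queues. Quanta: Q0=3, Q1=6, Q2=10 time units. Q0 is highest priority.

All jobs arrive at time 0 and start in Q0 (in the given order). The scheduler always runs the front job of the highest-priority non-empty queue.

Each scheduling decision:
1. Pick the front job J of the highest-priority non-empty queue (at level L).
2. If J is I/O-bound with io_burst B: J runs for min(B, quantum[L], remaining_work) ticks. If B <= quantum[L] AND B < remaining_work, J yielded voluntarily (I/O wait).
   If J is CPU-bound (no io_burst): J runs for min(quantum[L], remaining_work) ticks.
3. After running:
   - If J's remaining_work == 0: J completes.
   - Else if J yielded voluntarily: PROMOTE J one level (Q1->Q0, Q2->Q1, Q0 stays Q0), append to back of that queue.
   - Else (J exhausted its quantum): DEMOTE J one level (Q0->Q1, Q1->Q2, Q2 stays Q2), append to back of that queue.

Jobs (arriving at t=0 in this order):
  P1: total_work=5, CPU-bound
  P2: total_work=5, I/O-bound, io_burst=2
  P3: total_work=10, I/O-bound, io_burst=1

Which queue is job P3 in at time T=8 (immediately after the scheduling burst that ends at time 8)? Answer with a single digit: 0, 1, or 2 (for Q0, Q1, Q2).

t=0-3: P1@Q0 runs 3, rem=2, quantum used, demote→Q1. Q0=[P2,P3] Q1=[P1] Q2=[]
t=3-5: P2@Q0 runs 2, rem=3, I/O yield, promote→Q0. Q0=[P3,P2] Q1=[P1] Q2=[]
t=5-6: P3@Q0 runs 1, rem=9, I/O yield, promote→Q0. Q0=[P2,P3] Q1=[P1] Q2=[]
t=6-8: P2@Q0 runs 2, rem=1, I/O yield, promote→Q0. Q0=[P3,P2] Q1=[P1] Q2=[]
t=8-9: P3@Q0 runs 1, rem=8, I/O yield, promote→Q0. Q0=[P2,P3] Q1=[P1] Q2=[]
t=9-10: P2@Q0 runs 1, rem=0, completes. Q0=[P3] Q1=[P1] Q2=[]
t=10-11: P3@Q0 runs 1, rem=7, I/O yield, promote→Q0. Q0=[P3] Q1=[P1] Q2=[]
t=11-12: P3@Q0 runs 1, rem=6, I/O yield, promote→Q0. Q0=[P3] Q1=[P1] Q2=[]
t=12-13: P3@Q0 runs 1, rem=5, I/O yield, promote→Q0. Q0=[P3] Q1=[P1] Q2=[]
t=13-14: P3@Q0 runs 1, rem=4, I/O yield, promote→Q0. Q0=[P3] Q1=[P1] Q2=[]
t=14-15: P3@Q0 runs 1, rem=3, I/O yield, promote→Q0. Q0=[P3] Q1=[P1] Q2=[]
t=15-16: P3@Q0 runs 1, rem=2, I/O yield, promote→Q0. Q0=[P3] Q1=[P1] Q2=[]
t=16-17: P3@Q0 runs 1, rem=1, I/O yield, promote→Q0. Q0=[P3] Q1=[P1] Q2=[]
t=17-18: P3@Q0 runs 1, rem=0, completes. Q0=[] Q1=[P1] Q2=[]
t=18-20: P1@Q1 runs 2, rem=0, completes. Q0=[] Q1=[] Q2=[]

Answer: 0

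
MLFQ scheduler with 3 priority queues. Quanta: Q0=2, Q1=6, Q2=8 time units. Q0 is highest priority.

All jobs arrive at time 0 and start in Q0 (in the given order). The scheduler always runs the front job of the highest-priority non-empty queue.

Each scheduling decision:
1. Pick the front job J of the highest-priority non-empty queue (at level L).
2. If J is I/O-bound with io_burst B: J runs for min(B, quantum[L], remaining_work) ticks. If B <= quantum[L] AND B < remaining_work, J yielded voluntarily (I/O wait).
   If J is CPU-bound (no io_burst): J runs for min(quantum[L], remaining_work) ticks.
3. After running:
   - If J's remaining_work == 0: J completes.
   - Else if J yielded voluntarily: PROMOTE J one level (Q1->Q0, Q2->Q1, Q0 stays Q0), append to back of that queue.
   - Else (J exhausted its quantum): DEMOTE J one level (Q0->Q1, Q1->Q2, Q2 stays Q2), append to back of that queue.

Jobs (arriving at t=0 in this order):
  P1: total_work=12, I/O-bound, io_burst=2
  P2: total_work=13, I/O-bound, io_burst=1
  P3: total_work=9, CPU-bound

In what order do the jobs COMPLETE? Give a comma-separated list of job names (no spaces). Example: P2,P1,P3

Answer: P1,P2,P3

Derivation:
t=0-2: P1@Q0 runs 2, rem=10, I/O yield, promote→Q0. Q0=[P2,P3,P1] Q1=[] Q2=[]
t=2-3: P2@Q0 runs 1, rem=12, I/O yield, promote→Q0. Q0=[P3,P1,P2] Q1=[] Q2=[]
t=3-5: P3@Q0 runs 2, rem=7, quantum used, demote→Q1. Q0=[P1,P2] Q1=[P3] Q2=[]
t=5-7: P1@Q0 runs 2, rem=8, I/O yield, promote→Q0. Q0=[P2,P1] Q1=[P3] Q2=[]
t=7-8: P2@Q0 runs 1, rem=11, I/O yield, promote→Q0. Q0=[P1,P2] Q1=[P3] Q2=[]
t=8-10: P1@Q0 runs 2, rem=6, I/O yield, promote→Q0. Q0=[P2,P1] Q1=[P3] Q2=[]
t=10-11: P2@Q0 runs 1, rem=10, I/O yield, promote→Q0. Q0=[P1,P2] Q1=[P3] Q2=[]
t=11-13: P1@Q0 runs 2, rem=4, I/O yield, promote→Q0. Q0=[P2,P1] Q1=[P3] Q2=[]
t=13-14: P2@Q0 runs 1, rem=9, I/O yield, promote→Q0. Q0=[P1,P2] Q1=[P3] Q2=[]
t=14-16: P1@Q0 runs 2, rem=2, I/O yield, promote→Q0. Q0=[P2,P1] Q1=[P3] Q2=[]
t=16-17: P2@Q0 runs 1, rem=8, I/O yield, promote→Q0. Q0=[P1,P2] Q1=[P3] Q2=[]
t=17-19: P1@Q0 runs 2, rem=0, completes. Q0=[P2] Q1=[P3] Q2=[]
t=19-20: P2@Q0 runs 1, rem=7, I/O yield, promote→Q0. Q0=[P2] Q1=[P3] Q2=[]
t=20-21: P2@Q0 runs 1, rem=6, I/O yield, promote→Q0. Q0=[P2] Q1=[P3] Q2=[]
t=21-22: P2@Q0 runs 1, rem=5, I/O yield, promote→Q0. Q0=[P2] Q1=[P3] Q2=[]
t=22-23: P2@Q0 runs 1, rem=4, I/O yield, promote→Q0. Q0=[P2] Q1=[P3] Q2=[]
t=23-24: P2@Q0 runs 1, rem=3, I/O yield, promote→Q0. Q0=[P2] Q1=[P3] Q2=[]
t=24-25: P2@Q0 runs 1, rem=2, I/O yield, promote→Q0. Q0=[P2] Q1=[P3] Q2=[]
t=25-26: P2@Q0 runs 1, rem=1, I/O yield, promote→Q0. Q0=[P2] Q1=[P3] Q2=[]
t=26-27: P2@Q0 runs 1, rem=0, completes. Q0=[] Q1=[P3] Q2=[]
t=27-33: P3@Q1 runs 6, rem=1, quantum used, demote→Q2. Q0=[] Q1=[] Q2=[P3]
t=33-34: P3@Q2 runs 1, rem=0, completes. Q0=[] Q1=[] Q2=[]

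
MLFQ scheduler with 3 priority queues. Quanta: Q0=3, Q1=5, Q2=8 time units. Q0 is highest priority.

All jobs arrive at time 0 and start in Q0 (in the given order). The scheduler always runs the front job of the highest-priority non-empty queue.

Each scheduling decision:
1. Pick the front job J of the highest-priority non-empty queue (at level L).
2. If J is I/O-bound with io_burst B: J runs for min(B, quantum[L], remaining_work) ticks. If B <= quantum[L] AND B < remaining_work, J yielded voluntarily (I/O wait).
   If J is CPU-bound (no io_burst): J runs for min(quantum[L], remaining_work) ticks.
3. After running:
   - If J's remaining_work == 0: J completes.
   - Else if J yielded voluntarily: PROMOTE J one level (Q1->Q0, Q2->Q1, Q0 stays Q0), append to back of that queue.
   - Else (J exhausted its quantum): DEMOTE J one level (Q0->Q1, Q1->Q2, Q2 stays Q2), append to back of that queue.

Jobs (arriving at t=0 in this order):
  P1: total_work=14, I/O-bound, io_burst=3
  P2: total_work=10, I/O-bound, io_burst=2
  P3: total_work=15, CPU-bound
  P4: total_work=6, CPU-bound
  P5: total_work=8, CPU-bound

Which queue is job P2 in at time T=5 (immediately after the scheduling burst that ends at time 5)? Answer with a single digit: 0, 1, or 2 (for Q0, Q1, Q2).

Answer: 0

Derivation:
t=0-3: P1@Q0 runs 3, rem=11, I/O yield, promote→Q0. Q0=[P2,P3,P4,P5,P1] Q1=[] Q2=[]
t=3-5: P2@Q0 runs 2, rem=8, I/O yield, promote→Q0. Q0=[P3,P4,P5,P1,P2] Q1=[] Q2=[]
t=5-8: P3@Q0 runs 3, rem=12, quantum used, demote→Q1. Q0=[P4,P5,P1,P2] Q1=[P3] Q2=[]
t=8-11: P4@Q0 runs 3, rem=3, quantum used, demote→Q1. Q0=[P5,P1,P2] Q1=[P3,P4] Q2=[]
t=11-14: P5@Q0 runs 3, rem=5, quantum used, demote→Q1. Q0=[P1,P2] Q1=[P3,P4,P5] Q2=[]
t=14-17: P1@Q0 runs 3, rem=8, I/O yield, promote→Q0. Q0=[P2,P1] Q1=[P3,P4,P5] Q2=[]
t=17-19: P2@Q0 runs 2, rem=6, I/O yield, promote→Q0. Q0=[P1,P2] Q1=[P3,P4,P5] Q2=[]
t=19-22: P1@Q0 runs 3, rem=5, I/O yield, promote→Q0. Q0=[P2,P1] Q1=[P3,P4,P5] Q2=[]
t=22-24: P2@Q0 runs 2, rem=4, I/O yield, promote→Q0. Q0=[P1,P2] Q1=[P3,P4,P5] Q2=[]
t=24-27: P1@Q0 runs 3, rem=2, I/O yield, promote→Q0. Q0=[P2,P1] Q1=[P3,P4,P5] Q2=[]
t=27-29: P2@Q0 runs 2, rem=2, I/O yield, promote→Q0. Q0=[P1,P2] Q1=[P3,P4,P5] Q2=[]
t=29-31: P1@Q0 runs 2, rem=0, completes. Q0=[P2] Q1=[P3,P4,P5] Q2=[]
t=31-33: P2@Q0 runs 2, rem=0, completes. Q0=[] Q1=[P3,P4,P5] Q2=[]
t=33-38: P3@Q1 runs 5, rem=7, quantum used, demote→Q2. Q0=[] Q1=[P4,P5] Q2=[P3]
t=38-41: P4@Q1 runs 3, rem=0, completes. Q0=[] Q1=[P5] Q2=[P3]
t=41-46: P5@Q1 runs 5, rem=0, completes. Q0=[] Q1=[] Q2=[P3]
t=46-53: P3@Q2 runs 7, rem=0, completes. Q0=[] Q1=[] Q2=[]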